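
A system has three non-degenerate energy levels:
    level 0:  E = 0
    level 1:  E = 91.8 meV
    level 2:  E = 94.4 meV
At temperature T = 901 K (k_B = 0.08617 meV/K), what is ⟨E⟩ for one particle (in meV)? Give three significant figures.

35.0 meV

k_BT = 0.08617 × 901 K = 77.639 meV.
Eᵢ/kT = 0, 1.1824, 1.2159.
Z = Σ e^(−Eᵢ/kT) = e^(−0) + e^(−1.1824) + e^(−1.2159) = 1.0000 + 0.30654 + 0.29644 = 1.6030.
⟨E⟩ = Σ Eᵢ e^(−Eᵢ/kT) / Z = (0·1.0000 + 91.8·0.30654 + 94.4·0.29644) / 1.6030 = 35.0 meV.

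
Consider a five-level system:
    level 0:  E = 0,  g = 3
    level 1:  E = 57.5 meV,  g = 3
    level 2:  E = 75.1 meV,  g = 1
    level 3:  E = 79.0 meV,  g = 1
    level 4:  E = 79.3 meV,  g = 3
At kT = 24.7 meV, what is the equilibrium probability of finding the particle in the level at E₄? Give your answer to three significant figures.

Eᵢ/kT = 0, 2.3279, 3.0405, 3.1984, 3.2105.
Z = Σ gᵢe^(−Eᵢ/kT) = 3·e^(−0) + 3·e^(−2.3279) + 1·e^(−3.0405) + 1·e^(−3.1984) + 3·e^(−3.2105) = 3.0000 + 0.29250 + 0.047811 + 0.040827 + 0.12101 = 3.5021.
P₄ = g₄ e^(−E₄/kT) / Z = 0.12101/3.5021 = 0.0346.

0.0346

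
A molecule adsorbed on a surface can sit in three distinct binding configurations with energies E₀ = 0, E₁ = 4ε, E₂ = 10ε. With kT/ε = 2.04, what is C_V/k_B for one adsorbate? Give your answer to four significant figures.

Eᵢ/kT = 0, 1.96078, 4.90196.
Z = Σ e^(−Eᵢ/kT) = e^(−0) + e^(−1.96078) + e^(−4.90196) = 1.00000 + 0.140749 + 0.00743200 = 1.14818.
⟨E⟩ = 0.555066 ε, ⟨E²⟩ = 2.60864 ε².
C_V/k_B = (⟨E²⟩ − ⟨E⟩²)/(kT)² = (2.60864 − 0.308098)/4.16160 = 0.5528.

0.5528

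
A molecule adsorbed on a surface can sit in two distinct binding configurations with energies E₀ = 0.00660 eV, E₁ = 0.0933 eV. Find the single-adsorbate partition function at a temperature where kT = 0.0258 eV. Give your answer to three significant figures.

Z = 0.801

Eᵢ/kT = 0.25581, 3.6163.
Z = Σ e^(−Eᵢ/kT) = e^(−0.25581) + e^(−3.6163) = 0.77429 + 0.026882 = 0.80117.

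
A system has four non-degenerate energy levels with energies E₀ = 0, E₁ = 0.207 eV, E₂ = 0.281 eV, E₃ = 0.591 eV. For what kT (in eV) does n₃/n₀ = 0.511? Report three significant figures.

0.880 eV

n₃/n₀ = exp[−(E₃−E₀)/kT] = 0.511.
⇒ (E₃−E₀)/kT = ln(1/0.511) = ln(1.9569) = 0.67136.
kT = 0.591 eV / 0.67136 = 0.880 eV.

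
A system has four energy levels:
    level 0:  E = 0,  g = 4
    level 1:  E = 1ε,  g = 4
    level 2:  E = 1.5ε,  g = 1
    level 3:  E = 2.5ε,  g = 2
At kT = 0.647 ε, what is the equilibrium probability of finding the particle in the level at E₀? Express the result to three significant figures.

Eᵢ/kT = 0, 1.5456, 2.3184, 3.8640.
Z = Σ gᵢe^(−Eᵢ/kT) = 4·e^(−0) + 4·e^(−1.5456) + 1·e^(−2.3184) + 2·e^(−3.8640) = 4.0000 + 0.85274 + 0.098431 + 0.041968 = 4.9931.
P₀ = g₀ e^(−E₀/kT) / Z = 4.0000/4.9931 = 0.801.

0.801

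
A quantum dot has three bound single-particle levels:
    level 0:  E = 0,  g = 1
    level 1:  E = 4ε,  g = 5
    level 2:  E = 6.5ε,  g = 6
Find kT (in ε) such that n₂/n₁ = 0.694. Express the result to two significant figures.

4.6 ε

n₂/n₁ = (g₂/g₁) exp[−(E₂−E₁)/kT] = 0.694.
⇒ (E₂−E₁)/kT = ln((6/5)/0.694) = ln(1.729) = 0.5475.
kT = 2.5ε / 0.5475 = 4.6 ε.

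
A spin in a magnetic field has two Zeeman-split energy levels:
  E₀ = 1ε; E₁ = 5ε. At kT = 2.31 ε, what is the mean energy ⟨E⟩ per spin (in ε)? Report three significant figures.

1.60 ε

Eᵢ/kT = 0.43290, 2.1645.
Z = Σ e^(−Eᵢ/kT) = e^(−0.43290) + e^(−2.1645) = 0.64863 + 0.11481 = 0.76344.
⟨E⟩ = Σ Eᵢ e^(−Eᵢ/kT) / Z = (1·0.64863 + 5·0.11481) / 0.76344 = 1.60 ε.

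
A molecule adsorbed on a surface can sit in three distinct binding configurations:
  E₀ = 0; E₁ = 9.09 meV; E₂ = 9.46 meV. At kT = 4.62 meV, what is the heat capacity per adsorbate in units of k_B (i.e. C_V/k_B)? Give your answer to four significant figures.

Eᵢ/kT = 0, 1.96753, 2.04762.
Z = Σ e^(−Eᵢ/kT) = e^(−0) + e^(−1.96753) + e^(−2.04762) = 1.00000 + 0.139802 + 0.129042 = 1.26884.
⟨E⟩ = 1.96363 meV, ⟨E²⟩ = 18.2054 meV².
C_V/k_B = (⟨E²⟩ − ⟨E⟩²)/(kT)² = (18.2054 − 3.85584)/21.3444 = 0.6723.

0.6723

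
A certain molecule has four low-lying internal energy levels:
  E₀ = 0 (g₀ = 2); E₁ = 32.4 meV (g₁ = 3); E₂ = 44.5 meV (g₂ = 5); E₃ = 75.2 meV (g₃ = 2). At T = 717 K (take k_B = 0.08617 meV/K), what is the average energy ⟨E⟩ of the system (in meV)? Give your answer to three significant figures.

k_BT = 0.08617 × 717 K = 61.784 meV.
Eᵢ/kT = 0, 0.52441, 0.72025, 1.2171.
Z = Σ gᵢe^(−Eᵢ/kT) = 2·e^(−0) + 3·e^(−0.52441) + 5·e^(−0.72025) + 2·e^(−1.2171) = 2.0000 + 1.7757 + 2.4332 + 0.59218 = 6.8011.
⟨E⟩ = Σ Eᵢ gᵢe^(−Eᵢ/kT) / Z = (0·2.0000 + 32.4·1.7757 + 44.5·2.4332 + 75.2·0.59218) / 6.8011 = 30.9 meV.

30.9 meV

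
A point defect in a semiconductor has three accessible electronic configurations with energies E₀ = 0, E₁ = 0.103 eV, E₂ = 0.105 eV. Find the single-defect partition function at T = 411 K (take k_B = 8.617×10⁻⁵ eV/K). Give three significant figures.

Z = 1.11

k_BT = 8.617×10⁻⁵ × 411 K = 0.035416 eV.
Eᵢ/kT = 0, 2.9083, 2.9648.
Z = Σ e^(−Eᵢ/kT) = e^(−0) + e^(−2.9083) + e^(−2.9648) = 1.0000 + 0.054568 + 0.051571 = 1.1061.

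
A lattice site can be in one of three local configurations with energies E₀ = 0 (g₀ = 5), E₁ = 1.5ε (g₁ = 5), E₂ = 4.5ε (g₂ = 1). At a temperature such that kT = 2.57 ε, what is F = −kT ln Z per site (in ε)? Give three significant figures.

Eᵢ/kT = 0, 0.58366, 1.7510.
Z = Σ gᵢe^(−Eᵢ/kT) = 5·e^(−0) + 5·e^(−0.58366) + 1·e^(−1.7510) = 5.0000 + 2.7893 + 0.17360 = 7.9629.
F = −kT ln Z = −2.57 × ln(7.9629) = −2.57 × 2.0748 = -5.33 ε.

-5.33 ε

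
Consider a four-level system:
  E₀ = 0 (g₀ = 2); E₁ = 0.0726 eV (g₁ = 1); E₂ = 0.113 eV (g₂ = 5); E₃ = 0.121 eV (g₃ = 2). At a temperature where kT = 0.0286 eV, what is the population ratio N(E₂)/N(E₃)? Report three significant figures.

3.31

n₂/n₃ = (g₂/g₃) exp[−(E₂−E₃)/kT] = (5/2) × exp(−(-0.008 eV)/(0.0286 eV)) = (5/2) × exp(0.27972) = 3.31.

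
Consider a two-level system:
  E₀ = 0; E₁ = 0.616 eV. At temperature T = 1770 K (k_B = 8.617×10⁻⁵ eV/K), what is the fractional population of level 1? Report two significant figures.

k_BT = 8.617×10⁻⁵ × 1770 K = 0.1525 eV.
Eᵢ/kT = 0, 4.039.
Z = Σ e^(−Eᵢ/kT) = e^(−0) + e^(−4.039) = 1.000 + 0.01762 = 1.018.
P₁ = e^(−E₁/kT) / Z = 0.01762/1.018 = 0.017.

0.017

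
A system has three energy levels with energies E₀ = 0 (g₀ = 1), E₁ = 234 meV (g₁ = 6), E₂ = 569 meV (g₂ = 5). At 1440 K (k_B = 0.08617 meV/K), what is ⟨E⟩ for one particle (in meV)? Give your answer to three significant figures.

123 meV

k_BT = 0.08617 × 1440 K = 124.08 meV.
Eᵢ/kT = 0, 1.8859, 4.5858.
Z = Σ gᵢe^(−Eᵢ/kT) = 1·e^(−0) + 6·e^(−1.8859) + 5·e^(−4.5858) = 1.0000 + 0.91015 + 0.050978 = 1.9611.
⟨E⟩ = Σ Eᵢ gᵢe^(−Eᵢ/kT) / Z = (0·1.0000 + 234·0.91015 + 569·0.050978) / 1.9611 = 123 meV.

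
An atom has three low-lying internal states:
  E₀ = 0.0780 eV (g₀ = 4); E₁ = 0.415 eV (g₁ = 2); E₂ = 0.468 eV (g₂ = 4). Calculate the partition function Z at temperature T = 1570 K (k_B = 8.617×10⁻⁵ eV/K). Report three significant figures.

Z = 2.47

k_BT = 8.617×10⁻⁵ × 1570 K = 0.13529 eV.
Eᵢ/kT = 0.57654, 3.0675, 3.4592.
Z = Σ gᵢe^(−Eᵢ/kT) = 4·e^(−0.57654) + 2·e^(−3.0675) + 4·e^(−3.4592) = 2.2474 + 0.093075 + 0.12582 = 2.4663.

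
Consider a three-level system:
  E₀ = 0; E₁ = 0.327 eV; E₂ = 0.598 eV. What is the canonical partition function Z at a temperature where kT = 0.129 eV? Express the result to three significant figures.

Z = 1.09

Eᵢ/kT = 0, 2.5349, 4.6357.
Z = Σ e^(−Eᵢ/kT) = e^(−0) + e^(−2.5349) + e^(−4.6357) = 1.0000 + 0.079270 + 0.0096993 = 1.0890.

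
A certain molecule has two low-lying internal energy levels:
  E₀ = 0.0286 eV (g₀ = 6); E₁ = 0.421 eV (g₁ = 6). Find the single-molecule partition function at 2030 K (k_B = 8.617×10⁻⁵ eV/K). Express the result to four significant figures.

k_BT = 8.617×10⁻⁵ × 2030 K = 0.174925 eV.
Eᵢ/kT = 0.163499, 2.40675.
Z = Σ gᵢe^(−Eᵢ/kT) = 6·e^(−0.163499) + 6·e^(−2.40675) = 5.09500 + 0.540646 = 5.63565.

Z = 5.636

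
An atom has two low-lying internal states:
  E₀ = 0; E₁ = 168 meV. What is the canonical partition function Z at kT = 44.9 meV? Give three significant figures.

Z = 1.02

Eᵢ/kT = 0, 3.7416.
Z = Σ e^(−Eᵢ/kT) = e^(−0) + e^(−3.7416) = 1.0000 + 0.023716 = 1.0237.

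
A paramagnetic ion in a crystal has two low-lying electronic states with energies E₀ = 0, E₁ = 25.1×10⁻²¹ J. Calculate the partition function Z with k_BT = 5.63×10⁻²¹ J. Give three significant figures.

Z = 1.01

Eᵢ/kT = 0, 4.4583.
Z = Σ e^(−Eᵢ/kT) = e^(−0) + e^(−4.4583) = 1.0000 + 0.011582 = 1.0116.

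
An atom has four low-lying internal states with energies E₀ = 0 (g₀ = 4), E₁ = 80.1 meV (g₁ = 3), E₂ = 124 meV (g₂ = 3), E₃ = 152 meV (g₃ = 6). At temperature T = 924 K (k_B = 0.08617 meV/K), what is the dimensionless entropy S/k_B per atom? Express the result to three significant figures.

k_BT = 0.08617 × 924 K = 79.621 meV.
Eᵢ/kT = 0, 1.0060, 1.5574, 1.9090.
Z = Σ gᵢe^(−Eᵢ/kT) = 4·e^(−0) + 3·e^(−1.0060) + 3·e^(−1.5574) + 6·e^(−1.9090) = 4.0000 + 1.0970 + 0.63205 + 0.88937 = 6.6184.
⟨E⟩ = Σ EᵢPᵢ = 45.544 meV.
S/k_B = ln Z + ⟨E⟩/kT = ln(6.6184) + 45.544/79.621 = 1.8899 + 0.57201 = 2.46.

2.46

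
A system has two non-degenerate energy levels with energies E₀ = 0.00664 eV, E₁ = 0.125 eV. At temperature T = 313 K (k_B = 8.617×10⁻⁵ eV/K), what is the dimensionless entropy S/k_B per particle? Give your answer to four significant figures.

0.06618

k_BT = 8.617×10⁻⁵ × 313 K = 0.0269712 eV.
Eᵢ/kT = 0.246189, 4.63457.
Z = Σ e^(−Eᵢ/kT) = e^(−0.246189) + e^(−4.63457) = 0.781774 + 0.00971028 = 0.791484.
⟨E⟩ = Σ EᵢPᵢ = 0.00809210 eV.
S/k_B = ln Z + ⟨E⟩/kT = ln(0.791484) + 0.00809210/0.0269712 = -0.233846 + 0.300027 = 0.06618.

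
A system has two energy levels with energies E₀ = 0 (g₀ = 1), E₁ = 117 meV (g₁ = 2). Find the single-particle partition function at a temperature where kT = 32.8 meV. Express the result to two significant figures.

Z = 1.1

Eᵢ/kT = 0, 3.567.
Z = Σ gᵢe^(−Eᵢ/kT) = 1·e^(−0) + 2·e^(−3.567) = 1.000 + 0.05648 = 1.056.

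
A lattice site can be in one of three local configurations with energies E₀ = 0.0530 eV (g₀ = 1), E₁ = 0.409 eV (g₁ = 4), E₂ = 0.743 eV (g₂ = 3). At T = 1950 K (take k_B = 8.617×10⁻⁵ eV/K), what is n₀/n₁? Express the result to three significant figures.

2.08

k_BT = 8.617×10⁻⁵ × 1950 K = 0.16803 eV.
n₀/n₁ = (g₀/g₁) exp[−(E₀−E₁)/kT] = (1/4) × exp(−(-0.3560 eV)/(0.16803 eV)) = (1/4) × exp(2.1187) = 2.08.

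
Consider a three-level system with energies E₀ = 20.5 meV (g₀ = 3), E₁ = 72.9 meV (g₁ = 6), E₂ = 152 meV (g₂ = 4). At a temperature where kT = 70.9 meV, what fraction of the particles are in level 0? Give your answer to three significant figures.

0.462

Eᵢ/kT = 0.28914, 1.0282, 2.1439.
Z = Σ gᵢe^(−Eᵢ/kT) = 3·e^(−0.28914) + 6·e^(−1.0282) + 4·e^(−2.1439) = 2.2467 + 2.1459 + 0.46879 = 4.8614.
P₀ = g₀ e^(−E₀/kT) / Z = 2.2467/4.8614 = 0.462.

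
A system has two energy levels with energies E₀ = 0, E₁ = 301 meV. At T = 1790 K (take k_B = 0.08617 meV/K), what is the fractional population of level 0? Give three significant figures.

0.876

k_BT = 0.08617 × 1790 K = 154.24 meV.
Eᵢ/kT = 0, 1.9515.
Z = Σ e^(−Eᵢ/kT) = e^(−0) + e^(−1.9515) = 1.0000 + 0.14206 = 1.1421.
P₀ = e^(−E₀/kT) / Z = 1.0000/1.1421 = 0.876.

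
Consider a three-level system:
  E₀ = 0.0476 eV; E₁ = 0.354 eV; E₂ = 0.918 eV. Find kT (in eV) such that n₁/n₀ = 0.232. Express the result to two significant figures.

n₁/n₀ = exp[−(E₁−E₀)/kT] = 0.232.
⇒ (E₁−E₀)/kT = ln(1/0.232) = ln(4.310) = 1.461.
kT = 0.3064 eV / 1.461 = 0.21 eV.

0.21 eV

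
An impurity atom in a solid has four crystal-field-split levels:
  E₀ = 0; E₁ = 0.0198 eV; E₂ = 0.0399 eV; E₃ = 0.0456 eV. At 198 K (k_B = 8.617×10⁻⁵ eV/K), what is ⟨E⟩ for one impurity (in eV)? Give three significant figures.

k_BT = 8.617×10⁻⁵ × 198 K = 0.017062 eV.
Eᵢ/kT = 0, 1.1605, 2.3385, 2.6726.
Z = Σ e^(−Eᵢ/kT) = e^(−0) + e^(−1.1605) + e^(−2.3385) + e^(−2.6726) = 1.0000 + 0.31333 + 0.096472 + 0.069072 = 1.4789.
⟨E⟩ = Σ Eᵢ e^(−Eᵢ/kT) / Z = (0·1.0000 + 0.0198·0.31333 + 0.0399·0.096472 + 0.0456·0.069072) / 1.4789 = 0.00893 eV.

0.00893 eV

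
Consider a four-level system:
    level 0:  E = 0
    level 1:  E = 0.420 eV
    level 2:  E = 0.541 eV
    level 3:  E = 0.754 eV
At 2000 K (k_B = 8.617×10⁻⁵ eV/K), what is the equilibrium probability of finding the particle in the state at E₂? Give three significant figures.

k_BT = 8.617×10⁻⁵ × 2000 K = 0.17234 eV.
Eᵢ/kT = 0, 2.4370, 3.1391, 4.3751.
Z = Σ e^(−Eᵢ/kT) = e^(−0) + e^(−2.4370) + e^(−3.1391) + e^(−4.3751) = 1.0000 + 0.087423 + 0.043322 + 0.012587 = 1.1433.
P₂ = e^(−E₂/kT) / Z = 0.043322/1.1433 = 0.0379.

0.0379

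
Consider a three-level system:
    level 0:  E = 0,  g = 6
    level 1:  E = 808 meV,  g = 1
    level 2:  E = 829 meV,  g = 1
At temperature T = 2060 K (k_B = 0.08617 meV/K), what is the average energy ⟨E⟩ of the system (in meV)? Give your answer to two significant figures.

k_BT = 0.08617 × 2060 K = 177.5 meV.
Eᵢ/kT = 0, 4.552, 4.670.
Z = Σ gᵢe^(−Eᵢ/kT) = 6·e^(−0) + 1·e^(−4.552) + 1·e^(−4.670) = 6.000 + 0.01055 + 0.009372 = 6.020.
⟨E⟩ = Σ Eᵢ gᵢe^(−Eᵢ/kT) / Z = (0·6.000 + 808·0.01055 + 829·0.009372) / 6.020 = 2.7 meV.

2.7 meV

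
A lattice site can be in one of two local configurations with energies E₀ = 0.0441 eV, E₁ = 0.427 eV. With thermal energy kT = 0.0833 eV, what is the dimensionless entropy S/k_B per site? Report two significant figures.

Eᵢ/kT = 0.5294, 5.126.
Z = Σ e^(−Eᵢ/kT) = e^(−0.5294) + e^(−5.126) = 0.5890 + 0.005940 = 0.5949.
⟨E⟩ = Σ EᵢPᵢ = 0.04793 eV.
S/k_B = ln Z + ⟨E⟩/kT = ln(0.5949) + 0.04793/0.0833 = -0.5194 + 0.5754 = 0.056.

0.056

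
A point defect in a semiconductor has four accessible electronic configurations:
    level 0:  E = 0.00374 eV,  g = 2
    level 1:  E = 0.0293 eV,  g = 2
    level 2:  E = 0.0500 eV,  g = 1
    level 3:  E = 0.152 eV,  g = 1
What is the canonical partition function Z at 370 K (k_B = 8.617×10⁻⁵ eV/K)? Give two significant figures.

Z = 2.8

k_BT = 8.617×10⁻⁵ × 370 K = 0.03188 eV.
Eᵢ/kT = 0.1173, 0.9191, 1.568, 4.768.
Z = Σ gᵢe^(−Eᵢ/kT) = 2·e^(−0.1173) + 2·e^(−0.9191) + 1·e^(−1.568) + 1·e^(−4.768) = 1.779 + 0.7978 + 0.2085 + 0.008497 = 2.794.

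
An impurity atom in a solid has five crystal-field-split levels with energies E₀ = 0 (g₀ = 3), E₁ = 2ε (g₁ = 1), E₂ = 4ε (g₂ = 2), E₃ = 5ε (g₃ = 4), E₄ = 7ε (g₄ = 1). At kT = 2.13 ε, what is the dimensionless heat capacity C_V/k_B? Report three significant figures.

Eᵢ/kT = 0, 0.93897, 1.8779, 2.3474, 3.2864.
Z = Σ gᵢe^(−Eᵢ/kT) = 3·e^(−0) + 1·e^(−0.93897) + 2·e^(−1.8779) + 4·e^(−2.3474) + 1·e^(−3.2864) = 3.0000 + 0.39103 + 0.30582 + 0.38247 + 0.037388 = 4.1167.
⟨E⟩ = 1.0152 ε, ⟨E²⟩ = 4.3362 ε².
C_V/k_B = (⟨E²⟩ − ⟨E⟩²)/(kT)² = (4.3362 − 1.0306)/4.5369 = 0.729.

0.729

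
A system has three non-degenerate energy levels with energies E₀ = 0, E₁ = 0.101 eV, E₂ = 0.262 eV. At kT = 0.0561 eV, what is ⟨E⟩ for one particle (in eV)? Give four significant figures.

0.01630 eV

Eᵢ/kT = 0, 1.80036, 4.67023.
Z = Σ e^(−Eᵢ/kT) = e^(−0) + e^(−1.80036) + e^(−4.67023) = 1.00000 + 0.165239 + 0.00937011 = 1.17461.
⟨E⟩ = Σ Eᵢ e^(−Eᵢ/kT) / Z = (0·1.00000 + 0.101·0.165239 + 0.262·0.00937011) / 1.17461 = 0.01630 eV.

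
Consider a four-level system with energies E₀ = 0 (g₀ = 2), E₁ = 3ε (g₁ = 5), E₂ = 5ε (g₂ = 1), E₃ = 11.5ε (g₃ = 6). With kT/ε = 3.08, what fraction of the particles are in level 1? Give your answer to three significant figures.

Eᵢ/kT = 0, 0.97403, 1.6234, 3.7338.
Z = Σ gᵢe^(−Eᵢ/kT) = 2·e^(−0) + 5·e^(−0.97403) + 1·e^(−1.6234) + 6·e^(−3.7338) = 2.0000 + 1.8878 + 0.19723 + 0.14341 = 4.2284.
P₁ = g₁ e^(−E₁/kT) / Z = 1.8878/4.2284 = 0.446.

0.446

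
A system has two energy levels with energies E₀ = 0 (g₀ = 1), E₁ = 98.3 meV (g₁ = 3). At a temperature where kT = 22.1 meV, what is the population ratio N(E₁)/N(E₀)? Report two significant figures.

0.035

n₁/n₀ = (g₁/g₀) exp[−(E₁−E₀)/kT] = (3/1) × exp(−(98.3 meV)/(22.1 meV)) = (3/1) × exp(-4.448) = 0.035.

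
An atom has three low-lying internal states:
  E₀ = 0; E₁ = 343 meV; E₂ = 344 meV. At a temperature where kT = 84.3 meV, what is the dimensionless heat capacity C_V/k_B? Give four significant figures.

Eᵢ/kT = 0, 4.06880, 4.08066.
Z = Σ e^(−Eᵢ/kT) = e^(−0) + e^(−4.06880) + e^(−4.08066) = 1.00000 + 0.0170979 + 0.0168963 = 1.03399.
⟨E⟩ = 11.2931 meV, ⟨E²⟩ = 3879.14 meV².
C_V/k_B = (⟨E²⟩ − ⟨E⟩²)/(kT)² = (3879.14 − 127.534)/7106.49 = 0.5279.

0.5279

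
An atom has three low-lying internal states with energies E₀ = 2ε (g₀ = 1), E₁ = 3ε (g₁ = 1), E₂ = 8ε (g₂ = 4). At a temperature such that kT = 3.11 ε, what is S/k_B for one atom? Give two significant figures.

1.4

Eᵢ/kT = 0.6431, 0.9646, 2.572.
Z = Σ gᵢe^(−Eᵢ/kT) = 1·e^(−0.6431) + 1·e^(−0.9646) + 4·e^(−2.572) = 0.5257 + 0.3811 + 0.3055 = 1.212.
⟨E⟩ = Σ EᵢPᵢ = 3.827 ε.
S/k_B = ln Z + ⟨E⟩/kT = ln(1.212) + 3.827/3.11 = 0.1923 + 1.231 = 1.4.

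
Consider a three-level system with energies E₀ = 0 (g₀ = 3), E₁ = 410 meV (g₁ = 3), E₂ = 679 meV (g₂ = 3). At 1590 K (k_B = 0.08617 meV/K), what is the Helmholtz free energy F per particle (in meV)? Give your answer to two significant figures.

k_BT = 0.08617 × 1590 K = 137.0 meV.
Eᵢ/kT = 0, 2.993, 4.956.
Z = Σ gᵢe^(−Eᵢ/kT) = 3·e^(−0) + 3·e^(−2.993) + 3·e^(−4.956) = 3.000 + 0.1504 + 0.02112 = 3.172.
F = −kT ln Z = −137.0 × ln(3.172) = −137.0 × 1.154 = -160 meV.

-160 meV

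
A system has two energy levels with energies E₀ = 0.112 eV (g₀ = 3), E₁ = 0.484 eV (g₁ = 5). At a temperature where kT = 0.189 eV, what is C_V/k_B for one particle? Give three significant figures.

0.593

Eᵢ/kT = 0.59259, 2.5608.
Z = Σ gᵢe^(−Eᵢ/kT) = 3·e^(−0.59259) + 5·e^(−2.5608) = 1.6587 + 0.38621 = 2.0449.
⟨E⟩ = 0.18226 eV, ⟨E²⟩ = 0.054418 eV².
C_V/k_B = (⟨E²⟩ − ⟨E⟩²)/(kT)² = (0.054418 − 0.033219)/0.035721 = 0.593.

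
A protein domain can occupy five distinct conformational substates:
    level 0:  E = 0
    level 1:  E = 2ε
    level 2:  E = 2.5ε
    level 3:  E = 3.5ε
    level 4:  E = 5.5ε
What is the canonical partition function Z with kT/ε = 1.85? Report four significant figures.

Z = 1.800

Eᵢ/kT = 0, 1.08108, 1.35135, 1.89189, 2.97297.
Z = Σ e^(−Eᵢ/kT) = e^(−0) + e^(−1.08108) + e^(−1.35135) + e^(−1.89189) + e^(−2.97297) = 1.00000 + 0.339229 + 0.258891 + 0.150787 + 0.0511512 = 1.80006.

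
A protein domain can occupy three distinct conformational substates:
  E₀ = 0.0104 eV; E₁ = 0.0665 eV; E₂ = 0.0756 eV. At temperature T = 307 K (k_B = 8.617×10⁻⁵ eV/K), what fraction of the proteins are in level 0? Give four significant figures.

k_BT = 8.617×10⁻⁵ × 307 K = 0.0264542 eV.
Eᵢ/kT = 0.393132, 2.51378, 2.85777.
Z = Σ e^(−Eᵢ/kT) = e^(−0.393132) + e^(−2.51378) + e^(−2.85777) = 0.674940 + 0.0809616 + 0.0573966 = 0.813298.
P₀ = e^(−E₀/kT) / Z = 0.674940/0.813298 = 0.8299.

0.8299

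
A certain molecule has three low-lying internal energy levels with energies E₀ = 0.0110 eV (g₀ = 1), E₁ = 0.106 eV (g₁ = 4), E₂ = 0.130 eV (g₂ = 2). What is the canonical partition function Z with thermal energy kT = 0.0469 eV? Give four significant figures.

Z = 1.333

Eᵢ/kT = 0.234542, 2.26013, 2.77186.
Z = Σ gᵢe^(−Eᵢ/kT) = 1·e^(−0.234542) + 4·e^(−2.26013) + 2·e^(−2.77186) = 0.790933 + 0.417348 + 0.125091 = 1.33337.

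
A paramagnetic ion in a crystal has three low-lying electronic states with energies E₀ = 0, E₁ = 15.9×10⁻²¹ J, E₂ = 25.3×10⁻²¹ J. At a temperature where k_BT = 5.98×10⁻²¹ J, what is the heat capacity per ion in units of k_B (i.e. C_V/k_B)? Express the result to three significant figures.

Eᵢ/kT = 0, 2.6589, 4.2308.
Z = Σ e^(−Eᵢ/kT) = e^(−0) + e^(−2.6589) + e^(−4.2308) = 1.0000 + 0.070025 + 0.014541 = 1.0846.
⟨E⟩ = 1.3657, ⟨E²⟩ = 24.904.
C_V/k_B = (⟨E²⟩ − ⟨E⟩²)/(kT)² = (24.904 − 1.8651)/35.760 = 0.644.

0.644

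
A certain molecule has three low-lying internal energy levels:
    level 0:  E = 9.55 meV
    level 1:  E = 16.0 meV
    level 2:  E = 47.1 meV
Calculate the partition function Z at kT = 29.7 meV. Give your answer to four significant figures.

Eᵢ/kT = 0.321549, 0.538721, 1.58586.
Z = Σ e^(−Eᵢ/kT) = e^(−0.321549) + e^(−0.538721) + e^(−1.58586) = 0.725025 + 0.583494 + 0.204772 = 1.51329.

Z = 1.513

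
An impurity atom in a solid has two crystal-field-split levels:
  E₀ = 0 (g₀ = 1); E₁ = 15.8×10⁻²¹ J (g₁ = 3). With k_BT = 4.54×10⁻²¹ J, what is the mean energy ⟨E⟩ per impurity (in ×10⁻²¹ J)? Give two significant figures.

Eᵢ/kT = 0, 3.480.
Z = Σ gᵢe^(−Eᵢ/kT) = 1·e^(−0) + 3·e^(−3.480) = 1.000 + 0.09242 = 1.092.
⟨E⟩ = Σ Eᵢ gᵢe^(−Eᵢ/kT) / Z = (0·1.000 + 15.8·0.09242) / 1.092 = 1.3 ×10⁻²¹ J.

1.3 ×10⁻²¹ J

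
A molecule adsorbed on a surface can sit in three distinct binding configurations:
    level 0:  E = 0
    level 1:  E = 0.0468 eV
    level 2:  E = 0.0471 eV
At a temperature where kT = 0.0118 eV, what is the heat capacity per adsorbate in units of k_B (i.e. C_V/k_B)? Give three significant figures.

Eᵢ/kT = 0, 3.9661, 3.9915.
Z = Σ e^(−Eᵢ/kT) = e^(−0) + e^(−3.9661) + e^(−3.9915) = 1.0000 + 0.018947 + 0.018472 = 1.0374.
⟨E⟩ = 0.0016934 eV, ⟨E²⟩ = 0.000079504 eV².
C_V/k_B = (⟨E²⟩ − ⟨E⟩²)/(kT)² = (0.000079504 − 0.0000028676)/0.00013924 = 0.550.

0.550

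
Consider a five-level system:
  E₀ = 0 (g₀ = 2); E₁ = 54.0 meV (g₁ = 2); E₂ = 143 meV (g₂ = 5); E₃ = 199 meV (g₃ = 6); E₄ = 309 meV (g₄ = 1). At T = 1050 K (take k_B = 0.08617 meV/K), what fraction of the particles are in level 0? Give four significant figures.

k_BT = 0.08617 × 1050 K = 90.4785 meV.
Eᵢ/kT = 0, 0.596827, 1.58049, 2.19942, 3.41518.
Z = Σ gᵢe^(−Eᵢ/kT) = 2·e^(−0) + 2·e^(−0.596827) + 5·e^(−1.58049) + 6·e^(−2.19942) + 1·e^(−3.41518) = 2.00000 + 1.10111 + 1.02937 + 0.665205 + 0.0328705 = 4.82856.
P₀ = g₀ e^(−E₀/kT) / Z = 2.00000/4.82856 = 0.4142.

0.4142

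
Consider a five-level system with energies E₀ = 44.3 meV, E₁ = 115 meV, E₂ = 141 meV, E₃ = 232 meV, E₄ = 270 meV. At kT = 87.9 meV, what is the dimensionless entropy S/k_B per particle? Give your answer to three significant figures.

Eᵢ/kT = 0.50398, 1.3083, 1.6041, 2.6394, 3.0717.
Z = Σ e^(−Eᵢ/kT) = e^(−0.50398) + e^(−1.3083) + e^(−1.6041) + e^(−2.6394) + e^(−3.0717) = 0.60412 + 0.27028 + 0.20107 + 0.071404 + 0.046342 = 1.1932.
⟨E⟩ = Σ EᵢPᵢ = 96.609 meV.
S/k_B = ln Z + ⟨E⟩/kT = ln(1.1932) + 96.609/87.9 = 0.17664 + 1.0991 = 1.28.

1.28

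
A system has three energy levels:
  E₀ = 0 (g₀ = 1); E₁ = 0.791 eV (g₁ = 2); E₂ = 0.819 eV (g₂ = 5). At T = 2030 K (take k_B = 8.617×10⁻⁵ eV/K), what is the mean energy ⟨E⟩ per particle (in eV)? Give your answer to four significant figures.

0.05160 eV

k_BT = 8.617×10⁻⁵ × 2030 K = 0.174925 eV.
Eᵢ/kT = 0, 4.52194, 4.68201.
Z = Σ gᵢe^(−Eᵢ/kT) = 1·e^(−0) + 2·e^(−4.52194) + 5·e^(−4.68201) = 1.00000 + 0.0217358 + 0.0463019 = 1.06804.
⟨E⟩ = Σ Eᵢ gᵢe^(−Eᵢ/kT) / Z = (0·1.00000 + 0.791·0.0217358 + 0.819·0.0463019) / 1.06804 = 0.05160 eV.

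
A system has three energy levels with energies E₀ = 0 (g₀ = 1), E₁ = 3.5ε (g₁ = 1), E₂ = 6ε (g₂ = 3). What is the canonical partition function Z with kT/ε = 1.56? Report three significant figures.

Eᵢ/kT = 0, 2.2436, 3.8462.
Z = Σ gᵢe^(−Eᵢ/kT) = 1·e^(−0) + 1·e^(−2.2436) + 3·e^(−3.8462) = 1.0000 + 0.10608 + 0.064082 = 1.1702.

Z = 1.17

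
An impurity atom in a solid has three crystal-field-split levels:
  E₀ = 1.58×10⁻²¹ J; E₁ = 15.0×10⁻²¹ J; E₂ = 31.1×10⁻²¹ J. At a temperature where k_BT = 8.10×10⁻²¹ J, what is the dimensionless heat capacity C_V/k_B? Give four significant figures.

Eᵢ/kT = 0.195062, 1.85185, 3.83951.
Z = Σ e^(−Eᵢ/kT) = e^(−0.195062) + e^(−1.85185) + e^(−3.83951) = 0.822784 + 0.156947 + 0.0215041 = 1.00124.
⟨E⟩ = 4.31763, ⟨E²⟩ = 58.0940.
C_V/k_B = (⟨E²⟩ − ⟨E⟩²)/(kT)² = (58.0940 − 18.6419)/65.6100 = 0.6013.

0.6013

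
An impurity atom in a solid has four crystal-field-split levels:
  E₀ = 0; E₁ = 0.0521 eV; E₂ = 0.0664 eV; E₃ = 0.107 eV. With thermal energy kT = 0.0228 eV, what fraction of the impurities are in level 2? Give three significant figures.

Eᵢ/kT = 0, 2.2851, 2.9123, 4.6930.
Z = Σ e^(−Eᵢ/kT) = e^(−0) + e^(−2.2851) + e^(−2.9123) + e^(−4.6930) = 1.0000 + 0.10176 + 0.054351 + 0.0091592 = 1.1653.
P₂ = e^(−E₂/kT) / Z = 0.054351/1.1653 = 0.0466.

0.0466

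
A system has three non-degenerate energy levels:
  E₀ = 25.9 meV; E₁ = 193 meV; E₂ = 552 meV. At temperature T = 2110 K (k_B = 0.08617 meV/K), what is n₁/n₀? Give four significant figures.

k_BT = 0.08617 × 2110 K = 181.819 meV.
n₁/n₀ = exp[−(E₁−E₀)/kT] = exp(−(167.1 meV)/(181.819 meV)) = exp(-0.919046) = 0.3989.

0.3989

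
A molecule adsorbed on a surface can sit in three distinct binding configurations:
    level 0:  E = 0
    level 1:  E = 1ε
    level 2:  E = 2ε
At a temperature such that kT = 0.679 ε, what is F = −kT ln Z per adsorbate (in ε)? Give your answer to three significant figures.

-0.169 ε

Eᵢ/kT = 0, 1.4728, 2.9455.
Z = Σ e^(−Eᵢ/kT) = e^(−0) + e^(−1.4728) + e^(−2.9455) = 1.0000 + 0.22928 + 0.052576 = 1.2819.
F = −kT ln Z = −0.679 × ln(1.2819) = −0.679 × 0.24834 = -0.169 ε.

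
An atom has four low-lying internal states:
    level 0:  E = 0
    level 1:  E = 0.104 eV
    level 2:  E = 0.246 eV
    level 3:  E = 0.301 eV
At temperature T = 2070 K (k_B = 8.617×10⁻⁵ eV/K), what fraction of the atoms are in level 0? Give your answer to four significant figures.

k_BT = 8.617×10⁻⁵ × 2070 K = 0.178372 eV.
Eᵢ/kT = 0, 0.583051, 1.37914, 1.68748.
Z = Σ e^(−Eᵢ/kT) = e^(−0) + e^(−0.583051) + e^(−1.37914) + e^(−1.68748) = 1.00000 + 0.558193 + 0.251795 + 0.184985 = 1.99497.
P₀ = e^(−E₀/kT) / Z = 1.00000/1.99497 = 0.5013.

0.5013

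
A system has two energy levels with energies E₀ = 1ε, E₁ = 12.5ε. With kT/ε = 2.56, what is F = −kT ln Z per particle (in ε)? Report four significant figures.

Eᵢ/kT = 0.390625, 4.88281.
Z = Σ e^(−Eᵢ/kT) = e^(−0.390625) + e^(−4.88281) = 0.676634 + 0.00757570 = 0.684210.
F = −kT ln Z = −2.56 × ln(0.684210) = −2.56 × -0.379490 = 0.9715 ε.

0.9715 ε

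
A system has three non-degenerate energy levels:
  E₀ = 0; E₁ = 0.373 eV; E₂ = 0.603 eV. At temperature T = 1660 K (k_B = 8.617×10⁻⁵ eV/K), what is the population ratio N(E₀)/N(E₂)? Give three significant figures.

67.7

k_BT = 8.617×10⁻⁵ × 1660 K = 0.14304 eV.
n₀/n₂ = exp[−(E₀−E₂)/kT] = exp(−(-0.603 eV)/(0.14304 eV)) = exp(4.2156) = 67.7.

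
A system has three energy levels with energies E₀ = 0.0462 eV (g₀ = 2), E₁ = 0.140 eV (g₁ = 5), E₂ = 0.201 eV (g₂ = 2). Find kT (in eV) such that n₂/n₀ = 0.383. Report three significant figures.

0.161 eV

n₂/n₀ = (g₂/g₀) exp[−(E₂−E₀)/kT] = 0.383.
⇒ (E₂−E₀)/kT = ln((2/2)/0.383) = ln(2.6110) = 0.95973.
kT = 0.1548 eV / 0.95973 = 0.161 eV.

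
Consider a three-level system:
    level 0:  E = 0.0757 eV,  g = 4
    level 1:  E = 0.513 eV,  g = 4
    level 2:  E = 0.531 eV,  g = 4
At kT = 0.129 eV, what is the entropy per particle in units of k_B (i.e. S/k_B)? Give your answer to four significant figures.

1.652

Eᵢ/kT = 0.586822, 3.97674, 4.11628.
Z = Σ gᵢe^(−Eᵢ/kT) = 4·e^(−0.586822) + 4·e^(−3.97674) + 4·e^(−4.11628) = 2.22437 + 0.0749866 + 0.0652202 = 2.36458.
⟨E⟩ = Σ EᵢPᵢ = 0.102126 eV.
S/k_B = ln Z + ⟨E⟩/kT = ln(2.36458) + 0.102126/0.129 = 0.860600 + 0.791674 = 1.652.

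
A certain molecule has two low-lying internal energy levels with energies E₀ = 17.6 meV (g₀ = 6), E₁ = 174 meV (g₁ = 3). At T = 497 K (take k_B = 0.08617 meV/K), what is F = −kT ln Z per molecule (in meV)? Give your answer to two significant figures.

k_BT = 0.08617 × 497 K = 42.83 meV.
Eᵢ/kT = 0.4109, 4.063.
Z = Σ gᵢe^(−Eᵢ/kT) = 6·e^(−0.4109) + 3·e^(−4.063) = 3.978 + 0.05159 = 4.030.
F = −kT ln Z = −42.83 × ln(4.030) = −42.83 × 1.394 = -60 meV.

-60 meV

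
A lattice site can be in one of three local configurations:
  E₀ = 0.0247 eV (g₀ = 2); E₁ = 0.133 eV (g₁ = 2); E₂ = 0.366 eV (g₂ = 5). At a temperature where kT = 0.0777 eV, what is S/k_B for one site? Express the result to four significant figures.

1.316

Eᵢ/kT = 0.317889, 1.71171, 4.71042.
Z = Σ gᵢe^(−Eᵢ/kT) = 2·e^(−0.317889) + 2·e^(−1.71171) + 5·e^(−4.71042) = 1.45537 + 0.361114 + 0.0450050 = 1.86149.
⟨E⟩ = Σ EᵢPᵢ = 0.0539609 eV.
S/k_B = ln Z + ⟨E⟩/kT = ln(1.86149) + 0.0539609/0.0777 = 0.621377 + 0.694477 = 1.316.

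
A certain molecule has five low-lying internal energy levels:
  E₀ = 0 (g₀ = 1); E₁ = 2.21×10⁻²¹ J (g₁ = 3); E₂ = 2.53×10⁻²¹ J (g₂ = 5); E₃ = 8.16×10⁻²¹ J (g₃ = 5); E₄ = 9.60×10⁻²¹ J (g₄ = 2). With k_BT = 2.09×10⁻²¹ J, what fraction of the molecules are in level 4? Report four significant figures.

0.005540

Eᵢ/kT = 0, 1.05742, 1.21053, 3.90431, 4.59330.
Z = Σ gᵢe^(−Eᵢ/kT) = 1·e^(−0) + 3·e^(−1.05742) + 5·e^(−1.21053) + 5·e^(−3.90431) + 2·e^(−4.59330) = 1.00000 + 1.04205 + 1.49020 + 0.100774 + 0.0202388 = 3.65326.
P₄ = g₄ e^(−E₄/kT) / Z = 0.0202388/3.65326 = 0.005540.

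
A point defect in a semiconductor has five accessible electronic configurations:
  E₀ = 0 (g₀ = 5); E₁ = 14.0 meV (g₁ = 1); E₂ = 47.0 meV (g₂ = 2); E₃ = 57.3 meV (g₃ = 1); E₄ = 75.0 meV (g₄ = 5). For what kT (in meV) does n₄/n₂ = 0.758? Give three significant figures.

23.5 meV

n₄/n₂ = (g₄/g₂) exp[−(E₄−E₂)/kT] = 0.758.
⇒ (E₄−E₂)/kT = ln((5/2)/0.758) = ln(3.2982) = 1.1934.
kT = 28.0 meV / 1.1934 = 23.5 meV.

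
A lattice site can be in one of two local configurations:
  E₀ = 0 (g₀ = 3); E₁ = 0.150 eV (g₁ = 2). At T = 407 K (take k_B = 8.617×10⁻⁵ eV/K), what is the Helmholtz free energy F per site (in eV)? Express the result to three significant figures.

-0.0389 eV

k_BT = 8.617×10⁻⁵ × 407 K = 0.035071 eV.
Eᵢ/kT = 0, 4.2770.
Z = Σ gᵢe^(−Eᵢ/kT) = 3·e^(−0) + 2·e^(−4.2770) = 3.0000 + 0.027769 = 3.0278.
F = −kT ln Z = −0.035071 × ln(3.0278) = −0.035071 × 1.1078 = -0.0389 eV.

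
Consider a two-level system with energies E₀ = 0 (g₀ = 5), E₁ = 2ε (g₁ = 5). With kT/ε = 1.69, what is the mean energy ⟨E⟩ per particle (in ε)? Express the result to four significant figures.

0.4689 ε

Eᵢ/kT = 0, 1.18343.
Z = Σ gᵢe^(−Eᵢ/kT) = 5·e^(−0) + 5·e^(−1.18343) = 5.00000 + 1.53113 = 6.53113.
⟨E⟩ = Σ Eᵢ gᵢe^(−Eᵢ/kT) / Z = (0·5.00000 + 2·1.53113) / 6.53113 = 0.4689 ε.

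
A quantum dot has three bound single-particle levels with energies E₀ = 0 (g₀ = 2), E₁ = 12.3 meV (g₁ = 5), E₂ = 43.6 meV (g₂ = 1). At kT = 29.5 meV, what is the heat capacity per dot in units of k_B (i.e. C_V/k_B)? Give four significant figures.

0.09796

Eᵢ/kT = 0, 0.416949, 1.47797.
Z = Σ gᵢe^(−Eᵢ/kT) = 2·e^(−0) + 5·e^(−0.416949) + 1·e^(−1.47797) = 2.00000 + 3.29527 + 0.228100 = 5.52337.
⟨E⟩ = 9.13880 meV, ⟨E²⟩ = 168.765 meV².
C_V/k_B = (⟨E²⟩ − ⟨E⟩²)/(kT)² = (168.765 − 83.5177)/870.250 = 0.09796.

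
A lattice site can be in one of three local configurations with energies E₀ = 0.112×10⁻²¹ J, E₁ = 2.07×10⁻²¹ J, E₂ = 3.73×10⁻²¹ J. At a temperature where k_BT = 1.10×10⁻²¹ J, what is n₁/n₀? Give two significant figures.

0.17

n₁/n₀ = exp[−(E₁−E₀)/kT] = exp(−(1.958 ×10⁻²¹ J)/(1.10 ×10⁻²¹ J)) = exp(-1.780) = 0.17.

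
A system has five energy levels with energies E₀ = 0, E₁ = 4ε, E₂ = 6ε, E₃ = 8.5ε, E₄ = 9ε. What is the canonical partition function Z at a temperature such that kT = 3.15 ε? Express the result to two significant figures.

Z = 1.6

Eᵢ/kT = 0, 1.270, 1.905, 2.698, 2.857.
Z = Σ e^(−Eᵢ/kT) = e^(−0) + e^(−1.270) + e^(−1.905) + e^(−2.698) + e^(−2.857) = 1.000 + 0.2808 + 0.1488 + 0.06734 + 0.05744 = 1.554.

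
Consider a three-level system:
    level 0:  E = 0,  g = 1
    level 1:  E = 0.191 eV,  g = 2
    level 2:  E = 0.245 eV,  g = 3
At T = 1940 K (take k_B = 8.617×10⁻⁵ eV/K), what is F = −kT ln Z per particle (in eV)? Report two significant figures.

-0.14 eV

k_BT = 8.617×10⁻⁵ × 1940 K = 0.1672 eV.
Eᵢ/kT = 0, 1.142, 1.465.
Z = Σ gᵢe^(−Eᵢ/kT) = 1·e^(−0) + 2·e^(−1.142) + 3·e^(−1.465) = 1.000 + 0.6384 + 0.6932 = 2.332.
F = −kT ln Z = −0.1672 × ln(2.332) = −0.1672 × 0.8467 = -0.14 eV.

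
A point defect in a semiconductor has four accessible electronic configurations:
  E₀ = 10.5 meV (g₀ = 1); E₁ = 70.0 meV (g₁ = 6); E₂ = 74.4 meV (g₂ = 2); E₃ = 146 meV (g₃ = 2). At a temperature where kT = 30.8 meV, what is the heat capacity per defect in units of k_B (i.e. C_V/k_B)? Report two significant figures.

1.1

Eᵢ/kT = 0.3409, 2.273, 2.416, 4.740.
Z = Σ gᵢe^(−Eᵢ/kT) = 1·e^(−0.3409) + 6·e^(−2.273) + 2·e^(−2.416) + 2·e^(−4.740) = 0.7111 + 0.6180 + 0.1786 + 0.01748 = 1.525.
⟨E⟩ = 43.65 meV, ⟨E²⟩ = 2930 meV².
C_V/k_B = (⟨E²⟩ − ⟨E⟩²)/(kT)² = (2930 − 1905)/948.6 = 1.1.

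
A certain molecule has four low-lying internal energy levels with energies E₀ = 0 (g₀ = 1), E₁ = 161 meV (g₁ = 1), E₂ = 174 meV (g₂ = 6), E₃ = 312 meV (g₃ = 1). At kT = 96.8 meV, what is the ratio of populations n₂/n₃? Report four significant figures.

n₂/n₃ = (g₂/g₃) exp[−(E₂−E₃)/kT] = (6/1) × exp(−(-138 meV)/(96.8 meV)) = (6/1) × exp(1.42562) = 24.96.

24.96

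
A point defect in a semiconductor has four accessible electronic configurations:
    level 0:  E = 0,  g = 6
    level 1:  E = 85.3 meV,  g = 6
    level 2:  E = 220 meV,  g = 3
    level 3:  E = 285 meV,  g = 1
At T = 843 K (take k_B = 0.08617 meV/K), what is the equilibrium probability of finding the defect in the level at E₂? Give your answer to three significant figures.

k_BT = 0.08617 × 843 K = 72.641 meV.
Eᵢ/kT = 0, 1.1743, 3.0286, 3.9234.
Z = Σ gᵢe^(−Eᵢ/kT) = 6·e^(−0) + 6·e^(−1.1743) + 3·e^(−3.0286) + 1·e^(−3.9234) = 6.0000 + 1.8542 + 0.14515 + 0.019774 = 8.0191.
P₂ = g₂ e^(−E₂/kT) / Z = 0.14515/8.0191 = 0.0181.

0.0181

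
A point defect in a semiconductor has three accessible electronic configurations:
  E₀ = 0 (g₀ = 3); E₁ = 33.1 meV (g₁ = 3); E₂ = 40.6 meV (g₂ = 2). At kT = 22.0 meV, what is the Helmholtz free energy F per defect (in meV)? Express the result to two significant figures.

-30 meV

Eᵢ/kT = 0, 1.505, 1.845.
Z = Σ gᵢe^(−Eᵢ/kT) = 3·e^(−0) + 3·e^(−1.505) + 2·e^(−1.845) = 3.000 + 0.6661 + 0.3161 = 3.982.
F = −kT ln Z = −22.0 × ln(3.982) = −22.0 × 1.382 = -30 meV.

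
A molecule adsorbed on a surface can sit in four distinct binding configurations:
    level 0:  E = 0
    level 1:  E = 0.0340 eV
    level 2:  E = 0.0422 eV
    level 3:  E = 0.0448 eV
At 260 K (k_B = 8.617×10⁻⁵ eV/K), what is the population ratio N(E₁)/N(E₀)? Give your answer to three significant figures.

0.219

k_BT = 8.617×10⁻⁵ × 260 K = 0.022404 eV.
n₁/n₀ = exp[−(E₁−E₀)/kT] = exp(−(0.0340 eV)/(0.022404 eV)) = exp(-1.5176) = 0.219.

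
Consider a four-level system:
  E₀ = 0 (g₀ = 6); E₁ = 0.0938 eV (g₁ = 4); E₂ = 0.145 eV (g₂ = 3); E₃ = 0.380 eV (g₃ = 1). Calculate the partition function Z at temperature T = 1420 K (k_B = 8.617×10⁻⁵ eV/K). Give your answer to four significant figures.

Z = 8.820

k_BT = 8.617×10⁻⁵ × 1420 K = 0.122361 eV.
Eᵢ/kT = 0, 0.766584, 1.18502, 3.10556.
Z = Σ gᵢe^(−Eᵢ/kT) = 6·e^(−0) + 4·e^(−0.766584) + 3·e^(−1.18502) + 1·e^(−3.10556) = 6.00000 + 1.85839 + 0.917220 + 0.0447994 = 8.82041.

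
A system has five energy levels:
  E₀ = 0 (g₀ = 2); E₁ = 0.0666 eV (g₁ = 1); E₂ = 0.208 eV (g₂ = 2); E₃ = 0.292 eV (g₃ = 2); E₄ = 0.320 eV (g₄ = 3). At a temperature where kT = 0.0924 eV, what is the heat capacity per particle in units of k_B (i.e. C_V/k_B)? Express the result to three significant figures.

Eᵢ/kT = 0, 0.72078, 2.2511, 3.1602, 3.4632.
Z = Σ gᵢe^(−Eᵢ/kT) = 2·e^(−0) + 1·e^(−0.72078) + 2·e^(−2.2511) + 2·e^(−3.1602) + 3·e^(−3.4632) = 2.0000 + 0.48637 + 0.21057 + 0.084835 + 0.093988 = 2.8758.
⟨E⟩ = 0.045566 eV, ⟨E²⟩ = 0.0097799 eV².
C_V/k_B = (⟨E²⟩ − ⟨E⟩²)/(kT)² = (0.0097799 − 0.0020763)/0.0085378 = 0.902.

0.902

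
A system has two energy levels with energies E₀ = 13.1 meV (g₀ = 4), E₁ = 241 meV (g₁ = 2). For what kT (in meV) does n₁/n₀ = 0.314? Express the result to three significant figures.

490 meV

n₁/n₀ = (g₁/g₀) exp[−(E₁−E₀)/kT] = 0.314.
⇒ (E₁−E₀)/kT = ln((2/4)/0.314) = ln(1.5924) = 0.46524.
kT = 227.9 meV / 0.46524 = 490 meV.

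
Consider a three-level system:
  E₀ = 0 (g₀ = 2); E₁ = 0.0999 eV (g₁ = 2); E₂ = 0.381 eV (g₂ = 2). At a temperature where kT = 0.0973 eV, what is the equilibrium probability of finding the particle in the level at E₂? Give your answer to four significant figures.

Eᵢ/kT = 0, 1.02672, 3.91572.
Z = Σ gᵢe^(−Eᵢ/kT) = 2·e^(−0) + 2·e^(−1.02672) + 2·e^(−3.91572) = 2.00000 + 0.716360 + 0.0398524 = 2.75621.
P₂ = g₂ e^(−E₂/kT) / Z = 0.0398524/2.75621 = 0.01446.

0.01446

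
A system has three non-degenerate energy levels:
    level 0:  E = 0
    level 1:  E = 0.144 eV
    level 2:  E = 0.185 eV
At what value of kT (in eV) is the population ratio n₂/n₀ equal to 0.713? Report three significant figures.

n₂/n₀ = exp[−(E₂−E₀)/kT] = 0.713.
⇒ (E₂−E₀)/kT = ln(1/0.713) = ln(1.4025) = 0.33826.
kT = 0.185 eV / 0.33826 = 0.547 eV.

0.547 eV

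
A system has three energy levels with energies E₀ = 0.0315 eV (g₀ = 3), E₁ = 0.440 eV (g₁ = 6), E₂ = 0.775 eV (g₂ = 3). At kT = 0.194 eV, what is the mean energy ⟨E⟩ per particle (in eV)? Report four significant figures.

Eᵢ/kT = 0.162371, 2.26804, 3.99485.
Z = Σ gᵢe^(−Eᵢ/kT) = 3·e^(−0.162371) + 6·e^(−2.26804) + 3·e^(−3.99485) = 2.55038 + 0.621089 + 0.0552306 = 3.22670.
⟨E⟩ = Σ Eᵢ gᵢe^(−Eᵢ/kT) / Z = (0.0315·2.55038 + 0.440·0.621089 + 0.775·0.0552306) / 3.22670 = 0.1229 eV.

0.1229 eV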